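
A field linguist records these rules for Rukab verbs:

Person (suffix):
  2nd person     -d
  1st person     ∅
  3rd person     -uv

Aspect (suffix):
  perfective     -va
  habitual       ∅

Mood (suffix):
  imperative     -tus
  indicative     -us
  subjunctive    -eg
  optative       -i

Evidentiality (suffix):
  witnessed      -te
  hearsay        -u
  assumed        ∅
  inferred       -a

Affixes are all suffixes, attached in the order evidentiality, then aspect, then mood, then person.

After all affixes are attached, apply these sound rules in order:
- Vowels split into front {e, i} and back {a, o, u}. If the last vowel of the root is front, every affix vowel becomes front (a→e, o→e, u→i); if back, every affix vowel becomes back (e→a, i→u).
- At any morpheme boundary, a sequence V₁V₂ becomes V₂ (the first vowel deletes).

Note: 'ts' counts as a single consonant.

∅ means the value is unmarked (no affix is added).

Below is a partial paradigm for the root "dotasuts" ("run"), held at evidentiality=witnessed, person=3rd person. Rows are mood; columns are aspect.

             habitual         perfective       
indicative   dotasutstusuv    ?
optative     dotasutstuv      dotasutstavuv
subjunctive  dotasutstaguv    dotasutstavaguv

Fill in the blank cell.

dotasutstavusuv

Attach evidentiality witnessed -te → dotasutste.
Attach aspect perfective -va → dotasutsteva.
Attach mood indicative -us → dotasutstevaus.
Attach person 3rd person -uv → dotasutstevausuv.
Apply vowel harmony: dotasutstevausuv → dotasutstavausuv.
Apply vowel deletion: dotasutstavausuv → dotasutstavusuv.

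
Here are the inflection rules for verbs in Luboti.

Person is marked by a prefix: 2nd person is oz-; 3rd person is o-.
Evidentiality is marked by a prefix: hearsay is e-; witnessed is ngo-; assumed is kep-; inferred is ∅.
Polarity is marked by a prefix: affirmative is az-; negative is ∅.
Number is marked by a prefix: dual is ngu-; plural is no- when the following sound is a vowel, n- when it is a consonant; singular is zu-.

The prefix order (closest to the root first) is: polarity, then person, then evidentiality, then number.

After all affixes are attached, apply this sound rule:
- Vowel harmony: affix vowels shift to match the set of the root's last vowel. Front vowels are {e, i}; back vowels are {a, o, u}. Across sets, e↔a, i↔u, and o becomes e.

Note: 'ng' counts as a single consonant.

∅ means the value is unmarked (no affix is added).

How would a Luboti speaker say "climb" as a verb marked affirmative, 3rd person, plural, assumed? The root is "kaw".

Attach polarity affirmative az- → azkaw.
Attach person 3rd person o- → oazkaw.
Attach evidentiality assumed kep- → kepoazkaw.
Attach number plural n- (before consonant 'k') → nkepoazkaw.
Apply vowel harmony: nkepoazkaw → nkapoazkaw.

nkapoazkaw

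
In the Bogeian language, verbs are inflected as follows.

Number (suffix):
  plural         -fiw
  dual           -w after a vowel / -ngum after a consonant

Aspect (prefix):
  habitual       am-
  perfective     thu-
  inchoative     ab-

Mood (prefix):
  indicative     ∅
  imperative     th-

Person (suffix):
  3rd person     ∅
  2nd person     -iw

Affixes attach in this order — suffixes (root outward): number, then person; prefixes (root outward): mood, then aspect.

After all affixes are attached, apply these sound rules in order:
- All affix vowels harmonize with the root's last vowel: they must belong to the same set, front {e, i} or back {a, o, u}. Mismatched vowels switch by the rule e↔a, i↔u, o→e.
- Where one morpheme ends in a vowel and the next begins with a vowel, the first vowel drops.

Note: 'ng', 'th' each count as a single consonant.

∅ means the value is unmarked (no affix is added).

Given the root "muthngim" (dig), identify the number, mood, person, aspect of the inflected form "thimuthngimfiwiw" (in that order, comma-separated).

Segment: thu-muthngim-fiw-iw.
number: -fiw → plural.
mood: ∅ → indicative.
person: -iw → 2nd person.
aspect: thu- → perfective.

plural, indicative, 2nd person, perfective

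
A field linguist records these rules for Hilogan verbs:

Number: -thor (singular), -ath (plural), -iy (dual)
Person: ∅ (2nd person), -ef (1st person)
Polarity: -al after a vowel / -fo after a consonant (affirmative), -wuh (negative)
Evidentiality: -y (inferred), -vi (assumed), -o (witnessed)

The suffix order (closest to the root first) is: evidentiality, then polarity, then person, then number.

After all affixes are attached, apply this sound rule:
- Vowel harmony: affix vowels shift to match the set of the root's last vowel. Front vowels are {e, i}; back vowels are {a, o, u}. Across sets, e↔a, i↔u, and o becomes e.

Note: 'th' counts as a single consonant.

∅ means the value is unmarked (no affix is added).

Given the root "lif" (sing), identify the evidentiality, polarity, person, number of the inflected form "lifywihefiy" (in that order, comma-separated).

Segment: lif-y-wuh-ef-iy.
evidentiality: -y → inferred.
polarity: -wuh → negative.
person: -ef → 1st person.
number: -iy → dual.

inferred, negative, 1st person, dual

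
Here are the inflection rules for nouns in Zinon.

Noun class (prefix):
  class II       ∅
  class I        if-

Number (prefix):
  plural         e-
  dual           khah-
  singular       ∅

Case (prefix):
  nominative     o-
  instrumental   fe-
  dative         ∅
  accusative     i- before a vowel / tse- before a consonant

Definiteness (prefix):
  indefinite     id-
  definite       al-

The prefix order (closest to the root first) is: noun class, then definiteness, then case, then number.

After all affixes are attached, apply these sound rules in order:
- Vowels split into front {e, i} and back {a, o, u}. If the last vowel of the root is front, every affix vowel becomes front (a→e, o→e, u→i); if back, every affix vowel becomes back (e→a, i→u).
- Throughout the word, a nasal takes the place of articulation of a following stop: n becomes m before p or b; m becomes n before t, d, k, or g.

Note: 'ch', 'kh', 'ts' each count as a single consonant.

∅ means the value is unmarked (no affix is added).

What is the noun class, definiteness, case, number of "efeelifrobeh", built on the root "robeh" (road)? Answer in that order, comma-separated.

Segment: e-fe-al-if-robeh.
noun class: if- → class I.
definiteness: al- → definite.
case: fe- → instrumental.
number: e- → plural.

class I, definite, instrumental, plural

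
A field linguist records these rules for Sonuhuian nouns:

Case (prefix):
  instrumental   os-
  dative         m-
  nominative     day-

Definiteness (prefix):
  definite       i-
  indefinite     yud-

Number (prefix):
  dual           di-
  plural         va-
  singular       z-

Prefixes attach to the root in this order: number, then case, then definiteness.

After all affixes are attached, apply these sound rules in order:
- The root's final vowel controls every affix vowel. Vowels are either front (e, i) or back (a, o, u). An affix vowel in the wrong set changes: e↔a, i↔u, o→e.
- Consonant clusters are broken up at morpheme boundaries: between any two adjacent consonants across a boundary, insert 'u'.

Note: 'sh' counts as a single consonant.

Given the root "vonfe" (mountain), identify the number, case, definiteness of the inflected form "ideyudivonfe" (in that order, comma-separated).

Segment: i-day-di-vonfe.
number: di- → dual.
case: day- → nominative.
definiteness: i- → definite.

dual, nominative, definite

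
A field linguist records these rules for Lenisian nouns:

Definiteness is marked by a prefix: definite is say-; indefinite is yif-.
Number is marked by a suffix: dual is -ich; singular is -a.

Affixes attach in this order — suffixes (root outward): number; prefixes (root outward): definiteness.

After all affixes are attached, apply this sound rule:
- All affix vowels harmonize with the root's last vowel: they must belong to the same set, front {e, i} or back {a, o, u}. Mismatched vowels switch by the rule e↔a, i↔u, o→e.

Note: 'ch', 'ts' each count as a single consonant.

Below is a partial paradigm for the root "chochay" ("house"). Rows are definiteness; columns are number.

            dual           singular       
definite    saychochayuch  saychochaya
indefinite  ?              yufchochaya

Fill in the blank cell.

yufchochayuch

Attach number dual -ich → chochayich.
Attach definiteness indefinite yif- → yifchochayich.
Apply vowel harmony: yifchochayich → yufchochayuch.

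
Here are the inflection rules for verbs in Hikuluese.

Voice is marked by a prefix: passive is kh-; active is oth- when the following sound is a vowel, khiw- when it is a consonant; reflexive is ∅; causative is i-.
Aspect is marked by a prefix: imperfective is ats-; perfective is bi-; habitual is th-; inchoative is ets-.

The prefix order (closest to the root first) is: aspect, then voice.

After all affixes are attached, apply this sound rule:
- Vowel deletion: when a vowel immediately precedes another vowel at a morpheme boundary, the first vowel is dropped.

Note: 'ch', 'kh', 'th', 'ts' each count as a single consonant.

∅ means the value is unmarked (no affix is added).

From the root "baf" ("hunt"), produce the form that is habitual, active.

Attach aspect habitual th- → thbaf.
Attach voice active khiw- (before consonant 'th') → khiwthbaf.
Vowel deletion: no change.

khiwthbaf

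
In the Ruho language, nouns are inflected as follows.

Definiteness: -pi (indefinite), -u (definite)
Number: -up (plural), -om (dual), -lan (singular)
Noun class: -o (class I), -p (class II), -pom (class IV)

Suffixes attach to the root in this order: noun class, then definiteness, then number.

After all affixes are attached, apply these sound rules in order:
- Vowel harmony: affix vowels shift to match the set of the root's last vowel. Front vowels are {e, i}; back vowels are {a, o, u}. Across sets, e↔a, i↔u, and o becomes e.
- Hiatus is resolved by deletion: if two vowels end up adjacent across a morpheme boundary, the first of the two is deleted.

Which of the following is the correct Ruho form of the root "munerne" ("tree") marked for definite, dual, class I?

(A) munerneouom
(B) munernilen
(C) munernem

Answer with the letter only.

C

Attach noun class class I -o → munerneo.
Attach definiteness definite -u → munerneou.
Attach number dual -om → munerneouom.
Apply vowel harmony: munerneouom → munerneeiem.
Apply vowel deletion: munerneeiem → munernem.
So the correct form is munernem, option (C).
(B) munernilen is wrong: it uses singular instead of dual for number.
(A) munerneouom is wrong: it fails to apply the sound rule(s).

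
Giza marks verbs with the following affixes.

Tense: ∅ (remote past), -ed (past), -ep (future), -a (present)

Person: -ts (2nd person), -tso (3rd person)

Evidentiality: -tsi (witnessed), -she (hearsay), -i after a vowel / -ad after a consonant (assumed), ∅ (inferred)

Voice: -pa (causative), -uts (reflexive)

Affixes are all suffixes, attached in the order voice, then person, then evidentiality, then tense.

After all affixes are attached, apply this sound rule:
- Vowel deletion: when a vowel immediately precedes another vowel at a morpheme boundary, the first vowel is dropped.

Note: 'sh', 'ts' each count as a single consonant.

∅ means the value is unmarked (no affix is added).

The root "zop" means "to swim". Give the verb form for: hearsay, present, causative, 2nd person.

Attach voice causative -pa → zoppa.
Attach person 2nd person -ts → zoppats.
Attach evidentiality hearsay -she → zoppatsshe.
Attach tense present -a → zoppatsshea.
Apply vowel deletion: zoppatsshea → zoppatssha.

zoppatssha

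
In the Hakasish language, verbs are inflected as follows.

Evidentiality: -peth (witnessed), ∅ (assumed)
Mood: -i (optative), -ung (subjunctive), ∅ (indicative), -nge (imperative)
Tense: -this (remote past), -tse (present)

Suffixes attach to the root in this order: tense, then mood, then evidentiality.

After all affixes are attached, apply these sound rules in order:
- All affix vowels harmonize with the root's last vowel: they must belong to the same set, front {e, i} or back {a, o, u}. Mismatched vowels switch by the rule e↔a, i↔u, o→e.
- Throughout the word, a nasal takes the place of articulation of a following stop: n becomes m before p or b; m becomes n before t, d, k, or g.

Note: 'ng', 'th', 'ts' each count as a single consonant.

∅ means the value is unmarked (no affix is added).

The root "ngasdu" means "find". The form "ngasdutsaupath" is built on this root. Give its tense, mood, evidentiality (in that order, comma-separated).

present, optative, witnessed

Segment: ngasdu-tse-i-peth.
tense: -tse → present.
mood: -i → optative.
evidentiality: -peth → witnessed.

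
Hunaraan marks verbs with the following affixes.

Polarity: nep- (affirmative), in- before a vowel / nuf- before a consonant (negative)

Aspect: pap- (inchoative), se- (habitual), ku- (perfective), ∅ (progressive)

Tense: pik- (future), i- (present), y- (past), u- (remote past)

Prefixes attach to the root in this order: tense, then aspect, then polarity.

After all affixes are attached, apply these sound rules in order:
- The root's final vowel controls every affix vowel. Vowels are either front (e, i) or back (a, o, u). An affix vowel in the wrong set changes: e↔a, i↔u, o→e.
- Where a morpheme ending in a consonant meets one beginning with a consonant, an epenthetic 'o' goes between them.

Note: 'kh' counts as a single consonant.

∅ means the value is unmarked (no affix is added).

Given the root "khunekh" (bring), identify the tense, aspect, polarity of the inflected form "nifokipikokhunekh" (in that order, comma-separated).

future, perfective, negative

Segment: nuf-ku-pik-khunekh.
tense: pik- → future.
aspect: ku- → perfective.
polarity: in/nuf- → negative.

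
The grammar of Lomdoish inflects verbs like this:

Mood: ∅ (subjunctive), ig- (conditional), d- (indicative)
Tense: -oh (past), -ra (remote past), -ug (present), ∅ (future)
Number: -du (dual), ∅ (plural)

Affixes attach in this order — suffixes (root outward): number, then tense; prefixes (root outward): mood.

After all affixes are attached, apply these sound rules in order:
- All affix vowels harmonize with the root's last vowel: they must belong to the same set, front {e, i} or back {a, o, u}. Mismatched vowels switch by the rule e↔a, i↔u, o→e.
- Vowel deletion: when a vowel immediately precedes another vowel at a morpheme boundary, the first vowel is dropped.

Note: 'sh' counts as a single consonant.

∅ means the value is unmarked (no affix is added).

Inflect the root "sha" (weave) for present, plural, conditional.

Attach mood conditional ig- → igsha.
number = plural: zero marking, form stays igsha.
Attach tense present -ug → igshaug.
Apply vowel harmony: igshaug → ugshaug.
Apply vowel deletion: ugshaug → ugshug.

ugshug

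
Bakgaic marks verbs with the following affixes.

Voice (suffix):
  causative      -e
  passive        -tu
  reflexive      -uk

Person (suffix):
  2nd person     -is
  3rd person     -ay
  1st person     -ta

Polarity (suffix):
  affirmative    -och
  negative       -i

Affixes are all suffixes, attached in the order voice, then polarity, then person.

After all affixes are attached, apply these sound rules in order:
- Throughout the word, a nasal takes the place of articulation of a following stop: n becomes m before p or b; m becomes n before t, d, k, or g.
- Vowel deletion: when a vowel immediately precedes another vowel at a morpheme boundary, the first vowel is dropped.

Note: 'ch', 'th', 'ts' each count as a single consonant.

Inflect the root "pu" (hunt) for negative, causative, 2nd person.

Attach voice causative -e → pue.
Attach polarity negative -i → puei.
Attach person 2nd person -is → pueiis.
Nasal assimilation: no change.
Apply vowel deletion: pueiis → pis.

pis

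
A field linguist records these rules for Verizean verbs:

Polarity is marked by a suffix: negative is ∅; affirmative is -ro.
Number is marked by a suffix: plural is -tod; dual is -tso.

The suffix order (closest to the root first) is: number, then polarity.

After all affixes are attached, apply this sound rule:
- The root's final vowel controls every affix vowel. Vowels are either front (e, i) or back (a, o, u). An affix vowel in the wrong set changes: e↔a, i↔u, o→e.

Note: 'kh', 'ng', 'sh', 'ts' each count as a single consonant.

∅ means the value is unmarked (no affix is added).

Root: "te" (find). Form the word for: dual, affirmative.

Attach number dual -tso → tetso.
Attach polarity affirmative -ro → tetsoro.
Apply vowel harmony: tetsoro → tetsere.

tetsere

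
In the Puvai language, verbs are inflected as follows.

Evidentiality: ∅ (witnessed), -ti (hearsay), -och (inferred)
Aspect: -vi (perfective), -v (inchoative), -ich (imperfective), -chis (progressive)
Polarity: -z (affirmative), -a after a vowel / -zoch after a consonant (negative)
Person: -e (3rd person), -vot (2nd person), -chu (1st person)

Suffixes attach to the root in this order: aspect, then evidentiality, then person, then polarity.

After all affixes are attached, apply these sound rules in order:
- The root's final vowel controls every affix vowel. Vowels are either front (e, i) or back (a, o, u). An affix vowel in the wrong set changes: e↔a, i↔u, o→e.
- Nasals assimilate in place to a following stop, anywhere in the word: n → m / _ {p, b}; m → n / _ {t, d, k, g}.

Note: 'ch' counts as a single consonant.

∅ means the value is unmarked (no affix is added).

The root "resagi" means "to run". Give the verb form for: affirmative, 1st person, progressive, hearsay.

resagichistichiz

Attach aspect progressive -chis → resagichis.
Attach evidentiality hearsay -ti → resagichisti.
Attach person 1st person -chu → resagichistichu.
Attach polarity affirmative -z → resagichistichuz.
Apply vowel harmony: resagichistichuz → resagichistichiz.
Nasal assimilation: no change.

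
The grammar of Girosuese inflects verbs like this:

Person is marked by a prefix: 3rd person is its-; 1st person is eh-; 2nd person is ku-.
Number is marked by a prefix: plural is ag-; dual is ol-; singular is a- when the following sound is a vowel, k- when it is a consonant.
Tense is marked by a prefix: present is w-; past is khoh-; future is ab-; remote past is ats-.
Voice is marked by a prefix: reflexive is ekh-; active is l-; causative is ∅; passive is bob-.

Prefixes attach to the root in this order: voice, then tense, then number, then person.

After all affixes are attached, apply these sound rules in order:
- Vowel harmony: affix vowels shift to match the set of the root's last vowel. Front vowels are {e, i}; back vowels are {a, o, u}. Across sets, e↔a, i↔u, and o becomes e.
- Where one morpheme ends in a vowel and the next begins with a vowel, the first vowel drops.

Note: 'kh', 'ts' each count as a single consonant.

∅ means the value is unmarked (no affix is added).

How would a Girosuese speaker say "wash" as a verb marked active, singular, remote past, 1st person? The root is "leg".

Attach voice active l- → lleg.
Attach tense remote past ats- → atslleg.
Attach number singular a- (before vowel 'a') → aatslleg.
Attach person 1st person eh- → ehaatslleg.
Apply vowel harmony: ehaatslleg → eheetslleg.
Apply vowel deletion: eheetslleg → ehetslleg.

ehetslleg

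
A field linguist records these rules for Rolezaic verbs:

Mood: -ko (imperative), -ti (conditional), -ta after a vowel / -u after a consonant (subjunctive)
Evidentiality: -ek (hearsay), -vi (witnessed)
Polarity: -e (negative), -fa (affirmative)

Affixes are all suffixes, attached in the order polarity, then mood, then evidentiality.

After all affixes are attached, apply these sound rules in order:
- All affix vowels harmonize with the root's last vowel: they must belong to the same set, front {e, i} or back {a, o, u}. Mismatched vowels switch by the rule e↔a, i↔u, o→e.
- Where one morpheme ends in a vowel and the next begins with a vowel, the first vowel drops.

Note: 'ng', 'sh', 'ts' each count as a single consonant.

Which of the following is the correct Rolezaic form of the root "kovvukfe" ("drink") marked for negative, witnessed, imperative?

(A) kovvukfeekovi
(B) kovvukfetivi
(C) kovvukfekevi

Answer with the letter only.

C

Attach polarity negative -e → kovvukfee.
Attach mood imperative -ko → kovvukfeeko.
Attach evidentiality witnessed -vi → kovvukfeekovi.
Apply vowel harmony: kovvukfeekovi → kovvukfeekevi.
Apply vowel deletion: kovvukfeekevi → kovvukfekevi.
So the correct form is kovvukfekevi, option (C).
(A) kovvukfeekovi is wrong: it fails to apply the sound rule(s).
(B) kovvukfetivi is wrong: it uses conditional instead of imperative for mood.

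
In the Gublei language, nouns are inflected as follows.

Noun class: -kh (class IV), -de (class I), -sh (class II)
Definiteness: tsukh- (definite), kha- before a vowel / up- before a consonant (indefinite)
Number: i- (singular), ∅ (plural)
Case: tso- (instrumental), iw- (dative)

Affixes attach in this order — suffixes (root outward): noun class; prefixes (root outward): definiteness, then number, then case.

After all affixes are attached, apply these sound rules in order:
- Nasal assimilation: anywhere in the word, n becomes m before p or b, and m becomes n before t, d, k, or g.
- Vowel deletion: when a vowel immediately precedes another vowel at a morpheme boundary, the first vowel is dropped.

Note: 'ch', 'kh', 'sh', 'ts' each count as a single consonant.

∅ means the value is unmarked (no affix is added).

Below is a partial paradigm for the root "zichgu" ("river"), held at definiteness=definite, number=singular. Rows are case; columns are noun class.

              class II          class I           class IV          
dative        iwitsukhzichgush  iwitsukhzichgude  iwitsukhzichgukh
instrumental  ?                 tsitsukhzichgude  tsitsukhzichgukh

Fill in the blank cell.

tsitsukhzichgush

Attach definiteness definite tsukh- → tsukhzichgu.
Attach number singular i- → itsukhzichgu.
Attach case instrumental tso- → tsoitsukhzichgu.
Attach noun class class II -sh → tsoitsukhzichgush.
Nasal assimilation: no change.
Apply vowel deletion: tsoitsukhzichgush → tsitsukhzichgush.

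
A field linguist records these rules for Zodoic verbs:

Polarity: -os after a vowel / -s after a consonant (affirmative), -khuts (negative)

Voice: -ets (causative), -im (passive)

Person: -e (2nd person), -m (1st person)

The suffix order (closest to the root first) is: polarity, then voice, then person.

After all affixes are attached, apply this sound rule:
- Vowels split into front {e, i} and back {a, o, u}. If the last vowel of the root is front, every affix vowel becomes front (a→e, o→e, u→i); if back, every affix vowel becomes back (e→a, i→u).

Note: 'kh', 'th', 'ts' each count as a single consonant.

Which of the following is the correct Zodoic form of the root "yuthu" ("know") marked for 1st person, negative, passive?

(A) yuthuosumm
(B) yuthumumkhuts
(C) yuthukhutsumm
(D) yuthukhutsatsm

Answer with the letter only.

C

Attach polarity negative -khuts → yuthukhuts.
Attach voice passive -im → yuthukhutsim.
Attach person 1st person -m → yuthukhutsimm.
Apply vowel harmony: yuthukhutsimm → yuthukhutsumm.
So the correct form is yuthukhutsumm, option (C).
(B) yuthumumkhuts is wrong: it has the affixes in the wrong order.
(A) yuthuosumm is wrong: it uses affirmative instead of negative for polarity.
(D) yuthukhutsatsm is wrong: it uses causative instead of passive for voice.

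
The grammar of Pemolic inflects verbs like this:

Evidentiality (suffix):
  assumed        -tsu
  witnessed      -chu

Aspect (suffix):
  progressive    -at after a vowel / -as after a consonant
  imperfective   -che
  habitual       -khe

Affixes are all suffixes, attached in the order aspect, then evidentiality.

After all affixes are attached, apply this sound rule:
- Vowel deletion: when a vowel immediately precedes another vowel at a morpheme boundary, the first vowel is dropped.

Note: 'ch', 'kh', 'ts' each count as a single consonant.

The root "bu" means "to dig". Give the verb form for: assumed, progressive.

Attach aspect progressive -at (after vowel 'u') → buat.
Attach evidentiality assumed -tsu → buattsu.
Apply vowel deletion: buattsu → battsu.

battsu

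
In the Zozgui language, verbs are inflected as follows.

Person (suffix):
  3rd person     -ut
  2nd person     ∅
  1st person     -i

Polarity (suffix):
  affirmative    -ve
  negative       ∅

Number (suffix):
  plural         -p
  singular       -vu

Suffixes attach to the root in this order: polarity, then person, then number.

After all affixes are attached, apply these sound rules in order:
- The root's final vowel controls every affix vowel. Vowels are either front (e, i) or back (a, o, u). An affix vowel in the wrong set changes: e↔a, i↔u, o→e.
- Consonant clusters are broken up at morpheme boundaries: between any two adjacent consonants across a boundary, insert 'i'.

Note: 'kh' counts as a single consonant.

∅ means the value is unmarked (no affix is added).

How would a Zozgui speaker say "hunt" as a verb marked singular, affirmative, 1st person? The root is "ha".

havauvu

Attach polarity affirmative -ve → have.
Attach person 1st person -i → havei.
Attach number singular -vu → haveivu.
Apply vowel harmony: haveivu → havauvu.
Epenthesis: no change.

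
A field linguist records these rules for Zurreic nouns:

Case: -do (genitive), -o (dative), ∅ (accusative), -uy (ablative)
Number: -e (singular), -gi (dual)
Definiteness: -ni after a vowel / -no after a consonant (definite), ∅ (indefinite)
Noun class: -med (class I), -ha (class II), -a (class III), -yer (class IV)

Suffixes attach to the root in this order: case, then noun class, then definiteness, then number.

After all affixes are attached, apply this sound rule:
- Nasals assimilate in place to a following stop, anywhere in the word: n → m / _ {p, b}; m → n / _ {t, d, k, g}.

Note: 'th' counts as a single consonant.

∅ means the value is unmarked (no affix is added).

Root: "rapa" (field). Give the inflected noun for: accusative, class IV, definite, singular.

case = accusative: zero marking, form stays rapa.
Attach noun class class IV -yer → rapayer.
Attach definiteness definite -no (after consonant 'r') → rapayerno.
Attach number singular -e → rapayernoe.
Nasal assimilation: no change.

rapayernoe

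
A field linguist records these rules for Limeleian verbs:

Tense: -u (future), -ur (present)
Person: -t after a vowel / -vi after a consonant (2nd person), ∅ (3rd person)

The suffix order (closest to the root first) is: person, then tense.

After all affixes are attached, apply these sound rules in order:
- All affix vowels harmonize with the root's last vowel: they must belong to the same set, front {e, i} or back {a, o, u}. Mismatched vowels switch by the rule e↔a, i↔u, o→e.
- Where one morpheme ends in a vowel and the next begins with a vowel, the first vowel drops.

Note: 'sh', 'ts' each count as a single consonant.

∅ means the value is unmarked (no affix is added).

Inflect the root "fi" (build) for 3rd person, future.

fi

person = 3rd person: zero marking, form stays fi.
Attach tense future -u → fiu.
Apply vowel harmony: fiu → fii.
Apply vowel deletion: fii → fi.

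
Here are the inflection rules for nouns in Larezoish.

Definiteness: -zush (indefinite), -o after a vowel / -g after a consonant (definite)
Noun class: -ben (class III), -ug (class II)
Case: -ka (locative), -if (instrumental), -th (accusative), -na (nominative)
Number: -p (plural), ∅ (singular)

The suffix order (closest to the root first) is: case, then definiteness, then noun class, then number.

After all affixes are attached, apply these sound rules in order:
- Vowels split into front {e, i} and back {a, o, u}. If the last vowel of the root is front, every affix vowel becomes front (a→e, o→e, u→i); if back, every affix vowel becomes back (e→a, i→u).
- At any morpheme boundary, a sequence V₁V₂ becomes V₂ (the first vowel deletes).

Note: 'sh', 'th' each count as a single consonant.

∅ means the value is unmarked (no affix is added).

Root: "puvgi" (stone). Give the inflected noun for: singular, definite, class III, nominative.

Attach case nominative -na → puvgina.
Attach definiteness definite -o (after vowel 'a') → puvginao.
Attach noun class class III -ben → puvginaoben.
number = singular: zero marking, form stays puvginaoben.
Apply vowel harmony: puvginaoben → puvgineeben.
Apply vowel deletion: puvgineeben → puvgineben.

puvgineben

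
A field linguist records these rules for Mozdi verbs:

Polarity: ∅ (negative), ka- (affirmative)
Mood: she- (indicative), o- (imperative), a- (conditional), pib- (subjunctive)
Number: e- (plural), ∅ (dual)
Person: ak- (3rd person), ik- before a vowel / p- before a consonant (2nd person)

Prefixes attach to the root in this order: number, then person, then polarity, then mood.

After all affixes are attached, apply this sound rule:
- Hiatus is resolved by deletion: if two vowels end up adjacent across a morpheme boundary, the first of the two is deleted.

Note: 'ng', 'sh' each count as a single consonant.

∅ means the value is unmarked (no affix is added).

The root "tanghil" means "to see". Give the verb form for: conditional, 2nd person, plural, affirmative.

akiketanghil

Attach number plural e- → etanghil.
Attach person 2nd person ik- (before vowel 'e') → iketanghil.
Attach polarity affirmative ka- → kaiketanghil.
Attach mood conditional a- → akaiketanghil.
Apply vowel deletion: akaiketanghil → akiketanghil.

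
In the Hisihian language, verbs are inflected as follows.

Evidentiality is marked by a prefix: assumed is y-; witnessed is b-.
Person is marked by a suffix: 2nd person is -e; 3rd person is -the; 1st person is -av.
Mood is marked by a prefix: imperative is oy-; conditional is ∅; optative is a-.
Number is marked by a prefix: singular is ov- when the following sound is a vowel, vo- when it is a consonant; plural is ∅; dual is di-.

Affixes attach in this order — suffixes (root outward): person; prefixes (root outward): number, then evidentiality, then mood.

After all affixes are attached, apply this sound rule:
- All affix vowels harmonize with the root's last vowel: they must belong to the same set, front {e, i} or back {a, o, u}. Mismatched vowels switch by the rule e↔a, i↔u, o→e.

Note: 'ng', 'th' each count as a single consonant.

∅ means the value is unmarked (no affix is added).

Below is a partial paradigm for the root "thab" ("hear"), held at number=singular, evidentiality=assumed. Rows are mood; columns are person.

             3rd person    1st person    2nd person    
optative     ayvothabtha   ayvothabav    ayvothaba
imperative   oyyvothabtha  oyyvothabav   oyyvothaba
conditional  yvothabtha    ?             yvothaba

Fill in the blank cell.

Attach number singular vo- (before consonant 'th') → vothab.
Attach evidentiality assumed y- → yvothab.
mood = conditional: zero marking, form stays yvothab.
Attach person 1st person -av → yvothabav.
Vowel harmony: no change.

yvothabav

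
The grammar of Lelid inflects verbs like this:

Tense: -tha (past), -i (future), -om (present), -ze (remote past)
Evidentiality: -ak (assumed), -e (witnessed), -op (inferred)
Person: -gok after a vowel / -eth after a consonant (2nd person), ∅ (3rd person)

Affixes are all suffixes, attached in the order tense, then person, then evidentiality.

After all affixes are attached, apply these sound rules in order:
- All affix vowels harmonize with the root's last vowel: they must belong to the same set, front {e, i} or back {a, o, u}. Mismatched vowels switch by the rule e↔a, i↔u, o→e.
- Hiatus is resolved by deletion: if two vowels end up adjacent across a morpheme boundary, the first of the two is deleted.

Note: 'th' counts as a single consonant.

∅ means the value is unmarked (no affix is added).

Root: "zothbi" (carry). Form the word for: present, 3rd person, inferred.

Attach tense present -om → zothbiom.
person = 3rd person: zero marking, form stays zothbiom.
Attach evidentiality inferred -op → zothbiomop.
Apply vowel harmony: zothbiomop → zothbiemep.
Apply vowel deletion: zothbiemep → zothbemep.

zothbemep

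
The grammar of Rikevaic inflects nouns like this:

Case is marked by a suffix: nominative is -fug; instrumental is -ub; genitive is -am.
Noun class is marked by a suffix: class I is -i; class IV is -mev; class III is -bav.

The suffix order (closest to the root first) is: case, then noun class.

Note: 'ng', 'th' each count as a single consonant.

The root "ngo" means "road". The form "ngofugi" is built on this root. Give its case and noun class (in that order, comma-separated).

Segment: ngo-fug-i.
case: -fug → nominative.
noun class: -i → class I.

nominative, class I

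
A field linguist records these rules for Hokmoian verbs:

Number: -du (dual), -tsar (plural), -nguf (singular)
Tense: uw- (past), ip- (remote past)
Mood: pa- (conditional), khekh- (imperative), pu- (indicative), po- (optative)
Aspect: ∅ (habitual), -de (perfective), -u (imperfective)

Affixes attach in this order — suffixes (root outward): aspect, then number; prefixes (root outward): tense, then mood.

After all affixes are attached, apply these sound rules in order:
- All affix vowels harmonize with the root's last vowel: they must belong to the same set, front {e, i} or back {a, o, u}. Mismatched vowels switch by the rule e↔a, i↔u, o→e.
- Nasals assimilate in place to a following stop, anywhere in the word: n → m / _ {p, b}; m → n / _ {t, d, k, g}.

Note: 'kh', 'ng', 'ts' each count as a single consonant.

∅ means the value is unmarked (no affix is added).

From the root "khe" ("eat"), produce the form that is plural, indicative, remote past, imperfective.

Attach tense remote past ip- → ipkhe.
Attach aspect imperfective -u → ipkheu.
Attach mood indicative pu- → puipkheu.
Attach number plural -tsar → puipkheutsar.
Apply vowel harmony: puipkheutsar → piipkheitser.
Nasal assimilation: no change.

piipkheitser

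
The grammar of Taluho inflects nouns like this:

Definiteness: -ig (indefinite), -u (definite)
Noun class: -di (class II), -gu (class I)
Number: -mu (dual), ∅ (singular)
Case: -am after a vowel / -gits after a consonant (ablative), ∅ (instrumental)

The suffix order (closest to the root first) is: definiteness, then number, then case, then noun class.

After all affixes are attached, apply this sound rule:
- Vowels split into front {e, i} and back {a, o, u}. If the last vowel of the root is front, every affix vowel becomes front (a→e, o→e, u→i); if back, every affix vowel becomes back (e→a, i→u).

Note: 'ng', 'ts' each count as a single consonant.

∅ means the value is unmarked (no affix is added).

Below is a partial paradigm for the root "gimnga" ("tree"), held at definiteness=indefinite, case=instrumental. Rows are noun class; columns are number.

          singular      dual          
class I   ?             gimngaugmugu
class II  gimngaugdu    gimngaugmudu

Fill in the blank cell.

gimngauggu

Attach definiteness indefinite -ig → gimngaig.
number = singular: zero marking, form stays gimngaig.
case = instrumental: zero marking, form stays gimngaig.
Attach noun class class I -gu → gimngaiggu.
Apply vowel harmony: gimngaiggu → gimngauggu.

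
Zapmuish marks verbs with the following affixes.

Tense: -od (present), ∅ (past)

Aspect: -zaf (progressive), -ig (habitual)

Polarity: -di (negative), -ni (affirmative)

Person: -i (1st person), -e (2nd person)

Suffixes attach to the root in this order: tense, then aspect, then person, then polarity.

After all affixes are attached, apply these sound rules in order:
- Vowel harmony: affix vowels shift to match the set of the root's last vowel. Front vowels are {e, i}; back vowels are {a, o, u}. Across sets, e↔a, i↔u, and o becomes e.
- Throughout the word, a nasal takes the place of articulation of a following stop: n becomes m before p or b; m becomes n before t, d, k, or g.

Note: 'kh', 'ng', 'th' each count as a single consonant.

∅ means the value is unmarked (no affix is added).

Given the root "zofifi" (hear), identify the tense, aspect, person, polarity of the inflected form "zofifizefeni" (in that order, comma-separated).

past, progressive, 2nd person, affirmative

Segment: zofifi-zaf-e-ni.
tense: ∅ → past.
aspect: -zaf → progressive.
person: -e → 2nd person.
polarity: -ni → affirmative.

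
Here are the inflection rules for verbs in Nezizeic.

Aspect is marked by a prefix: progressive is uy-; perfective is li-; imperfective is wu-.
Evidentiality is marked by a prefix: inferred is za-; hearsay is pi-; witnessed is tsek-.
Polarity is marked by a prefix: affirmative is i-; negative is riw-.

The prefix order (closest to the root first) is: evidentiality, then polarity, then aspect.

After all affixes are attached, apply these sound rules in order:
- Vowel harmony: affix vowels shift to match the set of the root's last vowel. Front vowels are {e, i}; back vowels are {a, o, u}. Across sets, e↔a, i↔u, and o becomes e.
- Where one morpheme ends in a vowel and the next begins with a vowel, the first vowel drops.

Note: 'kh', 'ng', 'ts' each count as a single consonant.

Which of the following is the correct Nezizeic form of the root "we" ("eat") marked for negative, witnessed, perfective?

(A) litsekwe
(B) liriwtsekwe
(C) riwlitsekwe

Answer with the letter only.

Attach evidentiality witnessed tsek- → tsekwe.
Attach polarity negative riw- → riwtsekwe.
Attach aspect perfective li- → liriwtsekwe.
Vowel harmony: no change.
Vowel deletion: no change.
So the correct form is liriwtsekwe, option (B).
(C) riwlitsekwe is wrong: it has the affixes in the wrong order.
(A) litsekwe is wrong: it uses affirmative instead of negative for polarity.

B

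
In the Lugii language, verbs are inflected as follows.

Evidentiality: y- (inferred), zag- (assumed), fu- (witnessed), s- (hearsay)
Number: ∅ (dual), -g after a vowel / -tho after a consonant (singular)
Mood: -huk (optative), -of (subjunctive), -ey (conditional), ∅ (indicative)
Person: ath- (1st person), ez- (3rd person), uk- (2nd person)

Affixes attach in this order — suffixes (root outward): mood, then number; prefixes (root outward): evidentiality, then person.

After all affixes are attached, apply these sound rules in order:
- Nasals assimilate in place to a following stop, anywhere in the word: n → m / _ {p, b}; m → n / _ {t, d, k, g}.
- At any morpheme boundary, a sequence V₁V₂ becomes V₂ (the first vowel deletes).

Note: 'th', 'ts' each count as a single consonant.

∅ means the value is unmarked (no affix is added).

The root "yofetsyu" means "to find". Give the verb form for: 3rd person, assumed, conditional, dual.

ezzagyofetsyey

Attach evidentiality assumed zag- → zagyofetsyu.
Attach mood conditional -ey → zagyofetsyuey.
number = dual: zero marking, form stays zagyofetsyuey.
Attach person 3rd person ez- → ezzagyofetsyuey.
Nasal assimilation: no change.
Apply vowel deletion: ezzagyofetsyuey → ezzagyofetsyey.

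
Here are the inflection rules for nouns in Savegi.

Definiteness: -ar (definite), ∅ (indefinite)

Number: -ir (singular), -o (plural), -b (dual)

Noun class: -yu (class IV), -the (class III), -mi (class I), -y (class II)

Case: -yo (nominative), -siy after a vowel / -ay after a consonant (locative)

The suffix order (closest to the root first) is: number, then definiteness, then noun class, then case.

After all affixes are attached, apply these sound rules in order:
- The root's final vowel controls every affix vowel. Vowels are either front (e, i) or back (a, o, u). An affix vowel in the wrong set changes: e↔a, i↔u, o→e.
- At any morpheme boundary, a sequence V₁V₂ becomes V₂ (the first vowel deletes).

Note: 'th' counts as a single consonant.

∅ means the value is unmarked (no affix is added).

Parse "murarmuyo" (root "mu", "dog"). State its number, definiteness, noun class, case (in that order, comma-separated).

Segment: mu-ir-ar-mi-yo.
number: -ir → singular.
definiteness: -ar → definite.
noun class: -mi → class I.
case: -yo → nominative.

singular, definite, class I, nominative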